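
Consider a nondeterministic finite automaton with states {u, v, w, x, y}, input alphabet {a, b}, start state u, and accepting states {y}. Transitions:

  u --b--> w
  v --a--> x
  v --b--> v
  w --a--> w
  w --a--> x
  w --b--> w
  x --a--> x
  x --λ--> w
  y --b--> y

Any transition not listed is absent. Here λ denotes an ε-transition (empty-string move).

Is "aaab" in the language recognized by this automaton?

Start in {u}.
Read 'a': {u} → ∅.
The set is empty and remains empty for the remaining 3 symbols.
The final set ∅ contains no accepting state.

No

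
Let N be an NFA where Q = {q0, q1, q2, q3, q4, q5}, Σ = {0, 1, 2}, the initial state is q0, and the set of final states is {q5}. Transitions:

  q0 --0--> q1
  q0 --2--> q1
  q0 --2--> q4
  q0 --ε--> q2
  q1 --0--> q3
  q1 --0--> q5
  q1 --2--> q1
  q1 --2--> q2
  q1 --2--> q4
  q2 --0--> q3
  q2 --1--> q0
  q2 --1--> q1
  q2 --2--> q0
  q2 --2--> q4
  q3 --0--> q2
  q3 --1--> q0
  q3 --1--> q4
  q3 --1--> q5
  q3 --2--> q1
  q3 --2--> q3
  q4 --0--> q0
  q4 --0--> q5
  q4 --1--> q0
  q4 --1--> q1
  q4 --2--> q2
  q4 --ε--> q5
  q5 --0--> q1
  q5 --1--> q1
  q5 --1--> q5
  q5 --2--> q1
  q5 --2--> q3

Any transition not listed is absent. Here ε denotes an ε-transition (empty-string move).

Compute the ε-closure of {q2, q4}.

{q2, q4, q5}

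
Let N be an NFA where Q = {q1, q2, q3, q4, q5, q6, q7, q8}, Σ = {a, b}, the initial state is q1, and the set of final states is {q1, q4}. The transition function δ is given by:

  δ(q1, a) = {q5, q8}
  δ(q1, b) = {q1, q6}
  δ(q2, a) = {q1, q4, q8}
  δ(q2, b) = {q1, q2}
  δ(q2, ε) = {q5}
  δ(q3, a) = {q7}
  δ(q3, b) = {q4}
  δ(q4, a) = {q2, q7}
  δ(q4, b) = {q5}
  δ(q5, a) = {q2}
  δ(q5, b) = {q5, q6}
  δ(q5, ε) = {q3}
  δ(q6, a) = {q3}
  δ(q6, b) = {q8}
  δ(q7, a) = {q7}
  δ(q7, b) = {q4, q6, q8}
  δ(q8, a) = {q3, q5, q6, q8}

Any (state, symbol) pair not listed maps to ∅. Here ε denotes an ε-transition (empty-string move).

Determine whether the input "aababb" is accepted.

Yes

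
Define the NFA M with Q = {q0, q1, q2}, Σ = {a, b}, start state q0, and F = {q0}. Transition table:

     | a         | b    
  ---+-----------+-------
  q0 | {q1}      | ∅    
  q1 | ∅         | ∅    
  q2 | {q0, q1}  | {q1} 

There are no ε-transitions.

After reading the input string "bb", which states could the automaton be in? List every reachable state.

∅

Start in {q0}.
Read 'b': q0→∅; now ∅.
The set is empty and remains empty for the remaining 1 symbol.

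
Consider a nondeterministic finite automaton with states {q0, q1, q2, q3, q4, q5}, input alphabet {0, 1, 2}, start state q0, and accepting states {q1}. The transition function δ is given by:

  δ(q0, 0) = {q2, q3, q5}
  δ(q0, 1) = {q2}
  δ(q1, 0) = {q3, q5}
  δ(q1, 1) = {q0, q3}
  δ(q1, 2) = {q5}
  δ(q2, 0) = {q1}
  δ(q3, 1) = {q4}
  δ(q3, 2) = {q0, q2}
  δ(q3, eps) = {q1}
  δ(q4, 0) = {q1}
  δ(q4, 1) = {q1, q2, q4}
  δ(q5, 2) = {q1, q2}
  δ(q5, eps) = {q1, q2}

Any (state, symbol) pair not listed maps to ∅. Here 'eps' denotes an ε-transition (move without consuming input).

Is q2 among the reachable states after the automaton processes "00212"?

Start in {q0}.
Read '0': {q0} → {q1, q2, q3, q5}.
Read '0': {q1, q2, q3, q5} → {q1, q2, q3, q5}.
Read '2': {q1, q2, q3, q5} → {q0, q1, q2, q5}.
Read '1': {q0, q1, q2, q5} → {q0, q1, q2, q3}.
Read '2': {q0, q1, q2, q3} → {q0, q1, q2, q5}.
State q2 is in {q0, q1, q2, q5}.

Yes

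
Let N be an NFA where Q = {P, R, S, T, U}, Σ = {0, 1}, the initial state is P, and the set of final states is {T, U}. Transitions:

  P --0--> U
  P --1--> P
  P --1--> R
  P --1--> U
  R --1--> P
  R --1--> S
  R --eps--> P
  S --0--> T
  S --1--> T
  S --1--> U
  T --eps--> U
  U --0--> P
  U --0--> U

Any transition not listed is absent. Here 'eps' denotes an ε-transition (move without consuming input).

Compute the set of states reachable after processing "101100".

{P, U}

Start in {P}.
Read '1': P→{P, R, U}; now {P, R, U}.
Read '0': P→{U}, R→∅, U→{P, U}; now {P, U}.
Read '1': P→{P, R, U}, U→∅; now {P, R, U}.
Read '1': P→{P, R, U}, R→{P, S}, U→∅; now {P, R, S, U}.
Read '0': P→{U}, R→∅, S→{T}, U→{P, U}; now {P, T, U}.
Read '0': P→{U}, T→∅, U→{P, U}; now {P, U}.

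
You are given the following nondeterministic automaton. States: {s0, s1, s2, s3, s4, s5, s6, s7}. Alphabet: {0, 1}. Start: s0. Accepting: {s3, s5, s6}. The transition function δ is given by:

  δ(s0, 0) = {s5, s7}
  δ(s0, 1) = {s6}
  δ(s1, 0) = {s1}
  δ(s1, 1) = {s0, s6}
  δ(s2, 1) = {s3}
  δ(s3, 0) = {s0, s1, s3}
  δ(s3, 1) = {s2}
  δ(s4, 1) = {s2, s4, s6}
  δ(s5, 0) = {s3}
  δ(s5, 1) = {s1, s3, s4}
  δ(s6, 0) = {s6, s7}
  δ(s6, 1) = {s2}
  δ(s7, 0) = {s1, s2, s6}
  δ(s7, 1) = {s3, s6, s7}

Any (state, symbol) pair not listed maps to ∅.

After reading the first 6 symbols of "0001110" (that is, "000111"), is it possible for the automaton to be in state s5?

No

Start in {s0}.
Read '0': s0→{s5, s7}; now {s5, s7}.
Read '0': s5→{s3}, s7→{s1, s2, s6}; now {s1, s2, s3, s6}.
Read '0': s1→{s1}, s2→∅, s3→{s0, s1, s3}, s6→{s6, s7}; now {s0, s1, s3, s6, s7}.
Read '1': s0→{s6}, s1→{s0, s6}, s3→{s2}, s6→{s2}, s7→{s3, s6, s7}; now {s0, s2, s3, s6, s7}.
Read '1': s0→{s6}, s2→{s3}, s3→{s2}, s6→{s2}, s7→{s3, s6, s7}; now {s2, s3, s6, s7}.
Read '1': s2→{s3}, s3→{s2}, s6→{s2}, s7→{s3, s6, s7}; now {s2, s3, s6, s7}.
State s5 is not in {s2, s3, s6, s7}.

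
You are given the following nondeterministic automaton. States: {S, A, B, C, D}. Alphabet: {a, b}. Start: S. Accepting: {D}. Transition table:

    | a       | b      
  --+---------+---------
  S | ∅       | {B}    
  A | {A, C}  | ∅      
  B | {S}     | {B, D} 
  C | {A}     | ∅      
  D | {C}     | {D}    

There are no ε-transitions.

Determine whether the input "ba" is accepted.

No

Start in {S}.
Read 'b': S→{B}; now {B}.
Read 'a': B→{S}; now {S}.
The final set {S} contains no accepting state.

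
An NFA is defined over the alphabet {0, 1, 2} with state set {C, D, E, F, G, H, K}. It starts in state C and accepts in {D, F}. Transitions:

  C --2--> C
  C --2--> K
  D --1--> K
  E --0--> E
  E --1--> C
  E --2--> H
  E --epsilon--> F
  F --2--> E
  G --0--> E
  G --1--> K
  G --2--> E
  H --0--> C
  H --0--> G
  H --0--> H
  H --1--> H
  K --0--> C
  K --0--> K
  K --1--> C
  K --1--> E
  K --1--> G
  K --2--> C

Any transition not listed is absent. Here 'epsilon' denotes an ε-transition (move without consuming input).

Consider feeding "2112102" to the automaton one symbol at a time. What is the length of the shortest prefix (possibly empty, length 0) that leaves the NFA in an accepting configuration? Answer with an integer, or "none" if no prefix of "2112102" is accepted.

Start in {C}.
Read '2': C→{C, K}; now {C, K}.
Read '1': C→∅, K→{C, E, G}; union {C, E, G}; ε-closure = {C, E, F, G}.
None of the earlier sets intersect F, but {C, E, F, G} does.

2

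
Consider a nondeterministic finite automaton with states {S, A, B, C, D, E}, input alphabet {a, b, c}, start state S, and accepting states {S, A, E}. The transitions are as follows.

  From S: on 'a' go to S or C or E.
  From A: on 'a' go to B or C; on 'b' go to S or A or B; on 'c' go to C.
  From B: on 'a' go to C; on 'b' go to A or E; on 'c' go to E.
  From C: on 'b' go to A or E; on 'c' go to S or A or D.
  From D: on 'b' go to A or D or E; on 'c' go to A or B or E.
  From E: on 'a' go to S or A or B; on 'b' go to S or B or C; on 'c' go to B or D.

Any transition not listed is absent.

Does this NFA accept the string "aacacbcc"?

Yes

Start in {S}.
Read 'a': {S} → {S, C, E}.
Read 'a': {S, C, E} → {S, A, B, C, E}.
Read 'c': {S, A, B, C, E} → {S, A, B, C, D, E}.
Read 'a': {S, A, B, C, D, E} → {S, A, B, C, E}.
Read 'c': {S, A, B, C, E} → {S, A, B, C, D, E}.
Read 'b': {S, A, B, C, D, E} → {S, A, B, C, D, E}.
Read 'c': {S, A, B, C, D, E} → {S, A, B, C, D, E}.
Read 'c': {S, A, B, C, D, E} → {S, A, B, C, D, E}.
The final set {S, A, B, C, D, E} contains the accepting states S, A, E.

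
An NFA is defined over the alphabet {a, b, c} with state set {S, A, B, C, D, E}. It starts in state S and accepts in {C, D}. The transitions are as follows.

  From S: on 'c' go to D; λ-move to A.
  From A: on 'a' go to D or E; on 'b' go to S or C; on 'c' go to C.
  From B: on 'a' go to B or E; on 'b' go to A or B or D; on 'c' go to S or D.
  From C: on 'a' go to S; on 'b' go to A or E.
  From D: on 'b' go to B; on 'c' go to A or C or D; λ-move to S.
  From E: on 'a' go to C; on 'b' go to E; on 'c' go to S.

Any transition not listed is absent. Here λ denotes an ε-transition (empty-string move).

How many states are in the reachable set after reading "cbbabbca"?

4

Start: ε-closure({S}) = {S, A}.
Read 'c': {S, A} → {S, A, C, D}.
Read 'b': {S, A, C, D} → {S, A, B, C, E}.
Read 'b': {S, A, B, C, E} → {S, A, B, C, D, E}.
Read 'a': {S, A, B, C, D, E} → {S, A, B, C, D, E}.
Read 'b': {S, A, B, C, D, E} → {S, A, B, C, D, E}.
Read 'b': {S, A, B, C, D, E} → {S, A, B, C, D, E}.
Read 'c': {S, A, B, C, D, E} → {S, A, C, D}.
Read 'a': {S, A, C, D} → {S, A, D, E}.
That set has 4 states.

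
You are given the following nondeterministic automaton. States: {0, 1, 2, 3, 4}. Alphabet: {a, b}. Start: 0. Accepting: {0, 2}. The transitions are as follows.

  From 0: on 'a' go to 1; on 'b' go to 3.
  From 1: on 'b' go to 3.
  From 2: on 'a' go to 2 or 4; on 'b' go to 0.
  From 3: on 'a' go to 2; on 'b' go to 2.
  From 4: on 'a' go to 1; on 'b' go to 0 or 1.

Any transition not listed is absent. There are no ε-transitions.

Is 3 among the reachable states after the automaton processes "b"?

Yes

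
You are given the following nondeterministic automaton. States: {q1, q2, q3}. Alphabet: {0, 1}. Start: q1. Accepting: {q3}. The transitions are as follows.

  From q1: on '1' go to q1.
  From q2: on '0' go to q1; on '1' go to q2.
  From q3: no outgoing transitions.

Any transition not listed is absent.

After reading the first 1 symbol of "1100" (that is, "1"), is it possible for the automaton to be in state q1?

Yes

Start in {q1}.
Read '1': q1→{q1}; now {q1}.
State q1 is in {q1}.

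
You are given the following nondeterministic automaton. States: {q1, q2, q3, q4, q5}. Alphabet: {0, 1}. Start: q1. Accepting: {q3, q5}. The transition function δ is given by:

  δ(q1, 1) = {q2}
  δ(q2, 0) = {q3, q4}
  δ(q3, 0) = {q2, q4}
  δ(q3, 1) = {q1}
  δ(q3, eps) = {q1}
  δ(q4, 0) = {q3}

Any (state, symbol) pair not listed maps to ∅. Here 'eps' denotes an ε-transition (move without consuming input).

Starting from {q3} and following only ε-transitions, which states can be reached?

Begin with {q3}.
ε-move q3 → q1; add q1.

{q1, q3}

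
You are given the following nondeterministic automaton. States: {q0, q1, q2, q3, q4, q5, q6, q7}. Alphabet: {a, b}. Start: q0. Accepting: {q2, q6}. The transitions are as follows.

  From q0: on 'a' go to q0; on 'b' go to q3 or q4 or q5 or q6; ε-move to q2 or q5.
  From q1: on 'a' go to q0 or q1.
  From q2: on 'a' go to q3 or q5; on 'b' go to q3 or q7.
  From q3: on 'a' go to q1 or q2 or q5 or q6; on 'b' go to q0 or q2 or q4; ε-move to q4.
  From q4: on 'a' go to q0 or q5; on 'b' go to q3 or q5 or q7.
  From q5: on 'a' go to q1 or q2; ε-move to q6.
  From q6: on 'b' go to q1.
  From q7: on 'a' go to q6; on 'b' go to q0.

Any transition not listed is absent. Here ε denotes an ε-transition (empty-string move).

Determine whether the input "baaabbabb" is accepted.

Yes

Start: ε-closure({q0}) = {q0, q2, q5, q6}.
Read 'b': q0→{q3, q4, q5, q6}, q2→{q3, q7}, q5→∅, q6→{q1}; now {q1, q3, q4, q5, q6, q7}.
Read 'a': q1→{q0, q1}, q3→{q1, q2, q5, q6}, q4→{q0, q5}, q5→{q1, q2}, q6→∅, q7→{q6}; now {q0, q1, q2, q5, q6}.
Read 'a': q0→{q0}, q1→{q0, q1}, q2→{q3, q5}, q5→{q1, q2}, q6→∅; union {q0, q1, q2, q3, q5}; ε-closure = {q0, q1, q2, q3, q4, q5, q6}.
Read 'a': q0→{q0}, q1→{q0, q1}, q2→{q3, q5}, q3→{q1, q2, q5, q6}, q4→{q0, q5}, q5→{q1, q2}, q6→∅; union {q0, q1, q2, q3, q5, q6}; ε-closure = {q0, q1, q2, q3, q4, q5, q6}.
Read 'b': q0→{q3, q4, q5, q6}, q1→∅, q2→{q3, q7}, q3→{q0, q2, q4}, q4→{q3, q5, q7}, q5→∅, q6→{q1}; now {q0, q1, q2, q3, q4, q5, q6, q7}.
Read 'b': q0→{q3, q4, q5, q6}, q1→∅, q2→{q3, q7}, q3→{q0, q2, q4}, q4→{q3, q5, q7}, q5→∅, q6→{q1}, q7→{q0}; now {q0, q1, q2, q3, q4, q5, q6, q7}.
Read 'a': q0→{q0}, q1→{q0, q1}, q2→{q3, q5}, q3→{q1, q2, q5, q6}, q4→{q0, q5}, q5→{q1, q2}, q6→∅, q7→{q6}; union {q0, q1, q2, q3, q5, q6}; ε-closure = {q0, q1, q2, q3, q4, q5, q6}.
Read 'b': q0→{q3, q4, q5, q6}, q1→∅, q2→{q3, q7}, q3→{q0, q2, q4}, q4→{q3, q5, q7}, q5→∅, q6→{q1}; now {q0, q1, q2, q3, q4, q5, q6, q7}.
Read 'b': q0→{q3, q4, q5, q6}, q1→∅, q2→{q3, q7}, q3→{q0, q2, q4}, q4→{q3, q5, q7}, q5→∅, q6→{q1}, q7→{q0}; now {q0, q1, q2, q3, q4, q5, q6, q7}.
The final set {q0, q1, q2, q3, q4, q5, q6, q7} contains the accepting states q2, q6.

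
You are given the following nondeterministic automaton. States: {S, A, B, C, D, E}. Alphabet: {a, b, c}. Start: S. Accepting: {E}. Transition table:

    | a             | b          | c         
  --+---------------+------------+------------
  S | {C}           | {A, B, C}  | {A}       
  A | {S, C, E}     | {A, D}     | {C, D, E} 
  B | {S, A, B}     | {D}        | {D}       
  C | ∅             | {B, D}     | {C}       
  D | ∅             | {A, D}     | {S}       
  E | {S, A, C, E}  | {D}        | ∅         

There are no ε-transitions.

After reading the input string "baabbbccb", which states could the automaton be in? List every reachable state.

{A, B, C, D}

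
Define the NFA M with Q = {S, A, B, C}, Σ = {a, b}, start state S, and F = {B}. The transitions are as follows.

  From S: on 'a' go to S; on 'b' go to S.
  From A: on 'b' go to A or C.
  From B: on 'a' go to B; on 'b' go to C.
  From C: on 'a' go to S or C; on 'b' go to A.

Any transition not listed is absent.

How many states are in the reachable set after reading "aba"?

Start in {S}.
Read 'a': {S} → {S}.
Read 'b': {S} → {S}.
Read 'a': {S} → {S}.
That set has 1 state.

1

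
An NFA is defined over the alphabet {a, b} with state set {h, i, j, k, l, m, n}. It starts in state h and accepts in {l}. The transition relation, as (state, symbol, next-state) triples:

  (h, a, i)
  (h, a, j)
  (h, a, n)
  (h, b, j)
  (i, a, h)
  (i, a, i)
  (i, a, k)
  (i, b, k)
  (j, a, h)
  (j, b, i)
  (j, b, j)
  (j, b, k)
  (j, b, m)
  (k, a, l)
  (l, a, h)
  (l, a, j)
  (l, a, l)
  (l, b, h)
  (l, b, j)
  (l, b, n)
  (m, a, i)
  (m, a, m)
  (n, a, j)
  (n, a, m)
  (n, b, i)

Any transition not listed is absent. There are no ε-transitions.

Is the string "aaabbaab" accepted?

No

Start in {h}.
Read 'a': {h} → {i, j, n}.
Read 'a': {i, j, n} → {h, i, j, k, m}.
Read 'a': {h, i, j, k, m} → {h, i, j, k, l, m, n}.
Read 'b': {h, i, j, k, l, m, n} → {h, i, j, k, m, n}.
Read 'b': {h, i, j, k, m, n} → {i, j, k, m}.
Read 'a': {i, j, k, m} → {h, i, k, l, m}.
Read 'a': {h, i, k, l, m} → {h, i, j, k, l, m, n}.
Read 'b': {h, i, j, k, l, m, n} → {h, i, j, k, m, n}.
The final set {h, i, j, k, m, n} contains no accepting state.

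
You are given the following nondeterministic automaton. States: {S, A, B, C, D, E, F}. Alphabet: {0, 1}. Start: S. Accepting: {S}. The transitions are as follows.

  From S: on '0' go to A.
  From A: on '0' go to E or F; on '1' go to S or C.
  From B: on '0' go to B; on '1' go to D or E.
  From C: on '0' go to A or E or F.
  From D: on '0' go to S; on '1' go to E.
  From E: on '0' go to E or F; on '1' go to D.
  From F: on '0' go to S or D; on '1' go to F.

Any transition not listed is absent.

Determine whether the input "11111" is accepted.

No

Start in {S}.
Read '1': {S} → ∅.
The set is empty and remains empty for the remaining 4 symbols.
The final set ∅ contains no accepting state.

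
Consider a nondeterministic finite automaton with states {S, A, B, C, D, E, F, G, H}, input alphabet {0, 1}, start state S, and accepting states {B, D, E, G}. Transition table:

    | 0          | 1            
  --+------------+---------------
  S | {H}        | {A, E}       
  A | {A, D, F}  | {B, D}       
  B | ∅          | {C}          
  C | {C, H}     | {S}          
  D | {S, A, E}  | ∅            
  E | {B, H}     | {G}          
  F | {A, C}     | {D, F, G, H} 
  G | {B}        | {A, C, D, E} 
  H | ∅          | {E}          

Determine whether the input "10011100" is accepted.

Yes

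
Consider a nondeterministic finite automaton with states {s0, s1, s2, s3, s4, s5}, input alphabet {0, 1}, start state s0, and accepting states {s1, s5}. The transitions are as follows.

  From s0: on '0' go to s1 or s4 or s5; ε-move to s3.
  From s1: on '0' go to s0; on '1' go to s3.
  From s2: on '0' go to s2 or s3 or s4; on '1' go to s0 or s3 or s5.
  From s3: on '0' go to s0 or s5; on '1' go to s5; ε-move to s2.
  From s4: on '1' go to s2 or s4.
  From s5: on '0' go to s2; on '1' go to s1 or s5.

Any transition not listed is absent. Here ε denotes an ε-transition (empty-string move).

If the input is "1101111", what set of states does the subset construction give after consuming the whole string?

Start: ε-closure({s0}) = {s0, s2, s3}.
Read '1': s0→∅, s2→{s0, s3, s5}, s3→{s5}; union {s0, s3, s5}; ε-closure = {s0, s2, s3, s5}.
Read '1': s0→∅, s2→{s0, s3, s5}, s3→{s5}, s5→{s1, s5}; union {s0, s1, s3, s5}; ε-closure = {s0, s1, s2, s3, s5}.
Read '0': s0→{s1, s4, s5}, s1→{s0}, s2→{s2, s3, s4}, s3→{s0, s5}, s5→{s2}; now {s0, s1, s2, s3, s4, s5}.
Read '1': s0→∅, s1→{s3}, s2→{s0, s3, s5}, s3→{s5}, s4→{s2, s4}, s5→{s1, s5}; now {s0, s1, s2, s3, s4, s5}.
Read '1': s0→∅, s1→{s3}, s2→{s0, s3, s5}, s3→{s5}, s4→{s2, s4}, s5→{s1, s5}; now {s0, s1, s2, s3, s4, s5}.
Read '1': s0→∅, s1→{s3}, s2→{s0, s3, s5}, s3→{s5}, s4→{s2, s4}, s5→{s1, s5}; now {s0, s1, s2, s3, s4, s5}.
Read '1': s0→∅, s1→{s3}, s2→{s0, s3, s5}, s3→{s5}, s4→{s2, s4}, s5→{s1, s5}; now {s0, s1, s2, s3, s4, s5}.

{s0, s1, s2, s3, s4, s5}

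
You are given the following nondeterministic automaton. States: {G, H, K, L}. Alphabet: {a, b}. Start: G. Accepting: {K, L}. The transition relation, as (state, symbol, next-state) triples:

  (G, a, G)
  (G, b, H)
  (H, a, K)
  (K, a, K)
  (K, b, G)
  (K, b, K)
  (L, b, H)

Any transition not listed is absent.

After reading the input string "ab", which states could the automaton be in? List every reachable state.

{H}

Start in {G}.
Read 'a': G→{G}; now {G}.
Read 'b': G→{H}; now {H}.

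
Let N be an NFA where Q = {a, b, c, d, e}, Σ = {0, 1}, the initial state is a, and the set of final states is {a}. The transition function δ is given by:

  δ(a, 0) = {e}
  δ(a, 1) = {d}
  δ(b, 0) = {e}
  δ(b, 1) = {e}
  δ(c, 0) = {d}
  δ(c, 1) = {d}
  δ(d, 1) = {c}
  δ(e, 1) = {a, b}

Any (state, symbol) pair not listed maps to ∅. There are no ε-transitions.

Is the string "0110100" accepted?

No

Start in {a}.
Read '0': a→{e}; now {e}.
Read '1': e→{a, b}; now {a, b}.
Read '1': a→{d}, b→{e}; now {d, e}.
Read '0': d→∅, e→∅; now ∅.
The set is empty and remains empty for the remaining 3 symbols.
The final set ∅ contains no accepting state.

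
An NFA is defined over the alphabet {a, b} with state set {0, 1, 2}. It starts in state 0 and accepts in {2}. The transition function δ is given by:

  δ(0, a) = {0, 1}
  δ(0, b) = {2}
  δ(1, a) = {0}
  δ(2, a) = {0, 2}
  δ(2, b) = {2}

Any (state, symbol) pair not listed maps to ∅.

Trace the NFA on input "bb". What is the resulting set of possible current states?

Start in {0}.
Read 'b': 0→{2}; now {2}.
Read 'b': 2→{2}; now {2}.

{2}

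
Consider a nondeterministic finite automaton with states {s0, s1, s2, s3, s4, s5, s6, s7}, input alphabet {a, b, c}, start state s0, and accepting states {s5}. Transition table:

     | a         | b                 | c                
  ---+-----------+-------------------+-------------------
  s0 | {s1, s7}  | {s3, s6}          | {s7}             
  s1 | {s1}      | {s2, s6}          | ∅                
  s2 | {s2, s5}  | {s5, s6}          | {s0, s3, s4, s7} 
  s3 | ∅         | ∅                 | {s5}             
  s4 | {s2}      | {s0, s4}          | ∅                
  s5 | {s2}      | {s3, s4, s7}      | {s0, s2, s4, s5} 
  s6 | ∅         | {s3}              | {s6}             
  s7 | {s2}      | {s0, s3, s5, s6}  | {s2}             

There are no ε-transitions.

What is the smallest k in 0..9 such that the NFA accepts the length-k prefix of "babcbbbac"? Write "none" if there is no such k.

none

Start in {s0}.
Read 'b': {s0} → {s3, s6}.
Read 'a': {s3, s6} → ∅.
The set is empty and remains empty for the remaining 7 symbols.
No reachable set along the way intersects F.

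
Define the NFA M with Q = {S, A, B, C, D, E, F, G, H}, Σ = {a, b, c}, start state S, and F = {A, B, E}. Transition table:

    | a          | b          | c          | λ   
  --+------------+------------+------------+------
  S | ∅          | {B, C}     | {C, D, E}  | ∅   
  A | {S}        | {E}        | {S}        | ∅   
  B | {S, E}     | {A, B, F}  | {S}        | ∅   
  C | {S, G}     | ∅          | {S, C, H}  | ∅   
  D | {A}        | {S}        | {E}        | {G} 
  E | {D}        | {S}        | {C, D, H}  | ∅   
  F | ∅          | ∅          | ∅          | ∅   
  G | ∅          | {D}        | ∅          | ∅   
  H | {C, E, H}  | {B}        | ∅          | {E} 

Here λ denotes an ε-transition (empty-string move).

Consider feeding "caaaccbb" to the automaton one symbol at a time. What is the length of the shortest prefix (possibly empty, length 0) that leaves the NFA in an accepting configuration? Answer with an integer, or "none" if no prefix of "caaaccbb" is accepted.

1

Start in {S}.
Read 'c': S→{C, D, E}; union {C, D, E}; ε-closure = {C, D, E, G}.
None of the earlier sets intersect F, but {C, D, E, G} does.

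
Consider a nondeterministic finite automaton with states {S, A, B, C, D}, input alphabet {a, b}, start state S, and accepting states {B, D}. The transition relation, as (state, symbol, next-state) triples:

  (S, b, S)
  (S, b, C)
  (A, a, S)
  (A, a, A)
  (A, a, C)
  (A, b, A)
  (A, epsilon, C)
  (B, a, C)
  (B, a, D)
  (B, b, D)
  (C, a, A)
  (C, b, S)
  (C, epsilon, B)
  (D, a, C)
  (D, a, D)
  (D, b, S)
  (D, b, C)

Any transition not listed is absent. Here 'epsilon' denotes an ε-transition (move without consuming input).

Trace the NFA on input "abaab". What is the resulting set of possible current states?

∅

Start in {S}.
Read 'a': S→∅; now ∅.
The set is empty and remains empty for the remaining 4 symbols.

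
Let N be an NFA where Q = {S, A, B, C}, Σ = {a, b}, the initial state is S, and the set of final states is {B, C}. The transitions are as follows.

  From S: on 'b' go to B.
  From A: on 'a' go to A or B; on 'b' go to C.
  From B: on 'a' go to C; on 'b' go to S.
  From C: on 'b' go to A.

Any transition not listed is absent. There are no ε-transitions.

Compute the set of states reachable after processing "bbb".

{B}

Start in {S}.
Read 'b': S→{B}; now {B}.
Read 'b': B→{S}; now {S}.
Read 'b': S→{B}; now {B}.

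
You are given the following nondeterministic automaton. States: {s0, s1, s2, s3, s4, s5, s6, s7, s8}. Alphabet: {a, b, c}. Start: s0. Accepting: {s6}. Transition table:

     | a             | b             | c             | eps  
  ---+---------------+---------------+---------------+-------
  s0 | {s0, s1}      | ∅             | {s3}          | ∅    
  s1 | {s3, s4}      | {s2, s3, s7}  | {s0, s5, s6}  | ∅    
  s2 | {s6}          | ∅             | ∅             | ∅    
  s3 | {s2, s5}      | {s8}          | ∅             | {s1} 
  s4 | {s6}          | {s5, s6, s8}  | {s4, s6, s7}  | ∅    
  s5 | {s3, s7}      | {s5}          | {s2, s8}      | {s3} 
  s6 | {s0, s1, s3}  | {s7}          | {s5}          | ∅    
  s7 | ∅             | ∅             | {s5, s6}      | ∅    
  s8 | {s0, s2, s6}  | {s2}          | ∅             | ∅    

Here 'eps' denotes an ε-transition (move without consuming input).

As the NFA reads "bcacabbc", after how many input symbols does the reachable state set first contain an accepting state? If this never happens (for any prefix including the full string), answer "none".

Start in {s0}.
Read 'b': {s0} → ∅.
The set is empty and remains empty for the remaining 7 symbols.
No reachable set along the way intersects F.

none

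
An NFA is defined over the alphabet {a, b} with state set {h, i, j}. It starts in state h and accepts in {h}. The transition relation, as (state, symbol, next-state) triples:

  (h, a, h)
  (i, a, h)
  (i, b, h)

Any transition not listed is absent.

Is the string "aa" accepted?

Start in {h}.
Read 'a': {h} → {h}.
Read 'a': {h} → {h}.
The final set {h} contains the accepting state h.

Yes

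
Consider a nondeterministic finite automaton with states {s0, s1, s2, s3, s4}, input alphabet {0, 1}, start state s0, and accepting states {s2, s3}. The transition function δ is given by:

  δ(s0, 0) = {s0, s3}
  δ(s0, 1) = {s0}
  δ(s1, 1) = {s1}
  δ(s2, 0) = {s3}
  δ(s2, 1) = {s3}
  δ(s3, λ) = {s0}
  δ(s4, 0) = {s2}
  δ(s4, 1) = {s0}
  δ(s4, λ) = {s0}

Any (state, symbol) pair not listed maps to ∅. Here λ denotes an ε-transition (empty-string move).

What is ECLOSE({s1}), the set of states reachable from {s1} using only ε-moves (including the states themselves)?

{s1}

Begin with {s1}.
No ε-moves leave this set, so the closure equals the set itself.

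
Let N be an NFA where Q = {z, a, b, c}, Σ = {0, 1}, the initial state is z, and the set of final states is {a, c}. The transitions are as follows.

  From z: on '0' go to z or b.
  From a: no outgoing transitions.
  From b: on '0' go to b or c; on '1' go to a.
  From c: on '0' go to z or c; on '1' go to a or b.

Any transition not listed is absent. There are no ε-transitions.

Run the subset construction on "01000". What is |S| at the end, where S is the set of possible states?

0

Start in {z}.
Read '0': z→{z, b}; now {z, b}.
Read '1': z→∅, b→{a}; now {a}.
Read '0': a→∅; now ∅.
The set is empty and remains empty for the remaining 2 symbols.
That set has 0 states.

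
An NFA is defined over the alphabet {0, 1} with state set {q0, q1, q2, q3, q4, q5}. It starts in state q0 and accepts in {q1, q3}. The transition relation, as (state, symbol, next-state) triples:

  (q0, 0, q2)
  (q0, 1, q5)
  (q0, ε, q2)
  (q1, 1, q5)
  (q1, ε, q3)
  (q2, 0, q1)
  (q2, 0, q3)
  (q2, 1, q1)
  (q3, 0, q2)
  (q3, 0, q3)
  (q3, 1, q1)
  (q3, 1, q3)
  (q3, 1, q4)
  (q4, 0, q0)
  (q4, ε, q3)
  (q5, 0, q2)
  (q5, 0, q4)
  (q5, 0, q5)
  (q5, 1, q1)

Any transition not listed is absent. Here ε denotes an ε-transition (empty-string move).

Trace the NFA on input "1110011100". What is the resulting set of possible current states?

{q0, q1, q2, q3, q4, q5}

Start: ε-closure({q0}) = {q0, q2}.
Read '1': q0→{q5}, q2→{q1}; union {q1, q5}; ε-closure = {q1, q3, q5}.
Read '1': q1→{q5}, q3→{q1, q3, q4}, q5→{q1}; now {q1, q3, q4, q5}.
Read '1': q1→{q5}, q3→{q1, q3, q4}, q4→∅, q5→{q1}; now {q1, q3, q4, q5}.
Read '0': q1→∅, q3→{q2, q3}, q4→{q0}, q5→{q2, q4, q5}; now {q0, q2, q3, q4, q5}.
Read '0': q0→{q2}, q2→{q1, q3}, q3→{q2, q3}, q4→{q0}, q5→{q2, q4, q5}; now {q0, q1, q2, q3, q4, q5}.
Read '1': q0→{q5}, q1→{q5}, q2→{q1}, q3→{q1, q3, q4}, q4→∅, q5→{q1}; now {q1, q3, q4, q5}.
Read '1': q1→{q5}, q3→{q1, q3, q4}, q4→∅, q5→{q1}; now {q1, q3, q4, q5}.
Read '1': q1→{q5}, q3→{q1, q3, q4}, q4→∅, q5→{q1}; now {q1, q3, q4, q5}.
Read '0': q1→∅, q3→{q2, q3}, q4→{q0}, q5→{q2, q4, q5}; now {q0, q2, q3, q4, q5}.
Read '0': q0→{q2}, q2→{q1, q3}, q3→{q2, q3}, q4→{q0}, q5→{q2, q4, q5}; now {q0, q1, q2, q3, q4, q5}.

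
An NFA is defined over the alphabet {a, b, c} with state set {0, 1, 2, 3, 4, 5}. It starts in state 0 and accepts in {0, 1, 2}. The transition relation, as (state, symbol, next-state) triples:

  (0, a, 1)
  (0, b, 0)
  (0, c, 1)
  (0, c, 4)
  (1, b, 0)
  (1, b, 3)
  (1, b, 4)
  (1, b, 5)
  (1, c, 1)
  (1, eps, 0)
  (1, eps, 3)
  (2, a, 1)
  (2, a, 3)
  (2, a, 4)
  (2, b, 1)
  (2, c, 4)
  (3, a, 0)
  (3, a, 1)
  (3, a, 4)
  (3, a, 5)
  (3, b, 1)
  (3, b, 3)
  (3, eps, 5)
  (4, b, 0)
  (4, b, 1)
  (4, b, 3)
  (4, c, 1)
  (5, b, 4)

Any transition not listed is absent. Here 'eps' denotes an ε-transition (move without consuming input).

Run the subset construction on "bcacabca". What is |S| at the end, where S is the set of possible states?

5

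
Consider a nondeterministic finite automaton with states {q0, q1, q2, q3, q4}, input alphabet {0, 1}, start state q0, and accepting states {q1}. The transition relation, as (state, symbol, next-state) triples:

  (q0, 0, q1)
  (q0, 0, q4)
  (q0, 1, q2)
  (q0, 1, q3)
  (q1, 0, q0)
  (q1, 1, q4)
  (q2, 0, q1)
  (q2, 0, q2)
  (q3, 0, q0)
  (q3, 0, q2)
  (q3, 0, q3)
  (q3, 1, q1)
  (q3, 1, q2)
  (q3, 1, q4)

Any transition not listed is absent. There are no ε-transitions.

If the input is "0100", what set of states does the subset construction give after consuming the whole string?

∅

Start in {q0}.
Read '0': q0→{q1, q4}; now {q1, q4}.
Read '1': q1→{q4}, q4→∅; now {q4}.
Read '0': q4→∅; now ∅.
The set is empty and remains empty for the remaining 1 symbol.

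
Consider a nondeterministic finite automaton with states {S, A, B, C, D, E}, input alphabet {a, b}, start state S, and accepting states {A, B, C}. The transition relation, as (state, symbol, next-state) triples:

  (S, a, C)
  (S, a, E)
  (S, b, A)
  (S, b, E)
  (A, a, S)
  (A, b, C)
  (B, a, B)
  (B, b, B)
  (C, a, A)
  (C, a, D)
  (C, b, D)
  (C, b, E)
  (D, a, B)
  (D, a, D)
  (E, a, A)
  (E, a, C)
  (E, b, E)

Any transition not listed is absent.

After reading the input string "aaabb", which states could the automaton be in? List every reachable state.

Start in {S}.
Read 'a': S→{C, E}; now {C, E}.
Read 'a': C→{A, D}, E→{A, C}; now {A, C, D}.
Read 'a': A→{S}, C→{A, D}, D→{B, D}; now {S, A, B, D}.
Read 'b': S→{A, E}, A→{C}, B→{B}, D→∅; now {A, B, C, E}.
Read 'b': A→{C}, B→{B}, C→{D, E}, E→{E}; now {B, C, D, E}.

{B, C, D, E}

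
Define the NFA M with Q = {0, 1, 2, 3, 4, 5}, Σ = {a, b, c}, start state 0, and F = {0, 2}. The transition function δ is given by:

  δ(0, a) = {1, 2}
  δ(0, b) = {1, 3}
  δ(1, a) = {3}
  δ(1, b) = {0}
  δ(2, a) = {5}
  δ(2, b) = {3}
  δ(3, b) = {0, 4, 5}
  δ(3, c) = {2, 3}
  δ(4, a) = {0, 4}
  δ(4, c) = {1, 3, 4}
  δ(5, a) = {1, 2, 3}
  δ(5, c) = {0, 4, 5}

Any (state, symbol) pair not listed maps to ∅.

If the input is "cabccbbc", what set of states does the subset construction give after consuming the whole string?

Start in {0}.
Read 'c': 0→∅; now ∅.
The set is empty and remains empty for the remaining 7 symbols.

∅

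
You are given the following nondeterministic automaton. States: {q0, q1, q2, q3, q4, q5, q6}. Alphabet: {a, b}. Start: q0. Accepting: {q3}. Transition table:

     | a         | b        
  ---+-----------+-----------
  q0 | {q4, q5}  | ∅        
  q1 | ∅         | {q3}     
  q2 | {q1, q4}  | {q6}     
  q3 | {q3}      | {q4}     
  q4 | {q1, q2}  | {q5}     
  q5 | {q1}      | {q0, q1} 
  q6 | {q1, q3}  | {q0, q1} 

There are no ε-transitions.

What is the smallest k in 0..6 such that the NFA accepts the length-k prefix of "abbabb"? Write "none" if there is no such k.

3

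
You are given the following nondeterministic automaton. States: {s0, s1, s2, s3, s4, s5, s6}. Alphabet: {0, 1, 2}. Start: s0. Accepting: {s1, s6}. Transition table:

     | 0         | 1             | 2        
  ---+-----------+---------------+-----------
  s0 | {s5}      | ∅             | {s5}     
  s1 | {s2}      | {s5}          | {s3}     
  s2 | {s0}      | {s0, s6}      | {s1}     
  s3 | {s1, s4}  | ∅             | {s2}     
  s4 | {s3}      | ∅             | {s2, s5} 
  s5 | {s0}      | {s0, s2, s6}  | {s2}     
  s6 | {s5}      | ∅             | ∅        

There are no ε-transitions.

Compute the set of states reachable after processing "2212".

{s5}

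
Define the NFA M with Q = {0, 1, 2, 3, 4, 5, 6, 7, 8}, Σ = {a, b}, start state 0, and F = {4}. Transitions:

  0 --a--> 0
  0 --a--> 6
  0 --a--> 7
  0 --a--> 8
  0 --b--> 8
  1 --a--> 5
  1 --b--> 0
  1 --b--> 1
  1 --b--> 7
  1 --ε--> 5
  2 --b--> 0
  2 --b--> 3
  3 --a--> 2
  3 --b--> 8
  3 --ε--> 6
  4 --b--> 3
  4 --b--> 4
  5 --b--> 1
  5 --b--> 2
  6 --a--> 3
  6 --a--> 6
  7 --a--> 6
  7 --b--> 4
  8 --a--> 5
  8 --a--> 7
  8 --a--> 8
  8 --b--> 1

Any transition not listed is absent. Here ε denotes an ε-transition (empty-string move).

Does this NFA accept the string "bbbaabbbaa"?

No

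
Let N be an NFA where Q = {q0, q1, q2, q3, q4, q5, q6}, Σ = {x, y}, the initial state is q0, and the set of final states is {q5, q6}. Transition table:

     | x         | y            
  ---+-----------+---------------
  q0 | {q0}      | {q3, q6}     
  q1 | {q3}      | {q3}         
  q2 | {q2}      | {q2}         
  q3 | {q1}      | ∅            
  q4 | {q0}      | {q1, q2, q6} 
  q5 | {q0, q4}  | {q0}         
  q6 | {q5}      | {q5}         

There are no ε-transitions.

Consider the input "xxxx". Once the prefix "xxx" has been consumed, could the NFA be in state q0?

Yes

Start in {q0}.
Read 'x': q0→{q0}; now {q0}.
Read 'x': q0→{q0}; now {q0}.
Read 'x': q0→{q0}; now {q0}.
State q0 is in {q0}.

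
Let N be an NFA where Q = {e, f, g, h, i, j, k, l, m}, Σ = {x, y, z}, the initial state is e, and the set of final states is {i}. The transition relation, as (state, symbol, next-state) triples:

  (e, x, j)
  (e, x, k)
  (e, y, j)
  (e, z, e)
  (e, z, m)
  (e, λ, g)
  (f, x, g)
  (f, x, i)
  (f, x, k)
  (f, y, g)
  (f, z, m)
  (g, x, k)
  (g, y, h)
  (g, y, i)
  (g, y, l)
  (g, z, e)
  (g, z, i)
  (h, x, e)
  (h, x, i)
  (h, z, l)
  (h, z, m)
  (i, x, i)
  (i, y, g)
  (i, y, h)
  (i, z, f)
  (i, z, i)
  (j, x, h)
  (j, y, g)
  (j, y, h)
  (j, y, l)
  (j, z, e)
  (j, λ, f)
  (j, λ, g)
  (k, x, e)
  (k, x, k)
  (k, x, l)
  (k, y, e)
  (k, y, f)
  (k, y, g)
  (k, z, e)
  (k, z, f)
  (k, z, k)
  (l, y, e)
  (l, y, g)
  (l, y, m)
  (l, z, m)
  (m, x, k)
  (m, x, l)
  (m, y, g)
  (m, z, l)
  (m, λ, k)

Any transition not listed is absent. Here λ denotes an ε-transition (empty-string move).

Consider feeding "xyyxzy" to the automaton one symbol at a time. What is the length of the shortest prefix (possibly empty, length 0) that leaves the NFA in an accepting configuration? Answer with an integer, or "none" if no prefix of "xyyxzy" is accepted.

2

Start: ε-closure({e}) = {e, g}.
Read 'x': e→{j, k}, g→{k}; union {j, k}; ε-closure = {f, g, j, k}.
Read 'y': f→{g}, g→{h, i, l}, j→{g, h, l}, k→{e, f, g}; now {e, f, g, h, i, l}.
None of the earlier sets intersect F, but {e, f, g, h, i, l} does.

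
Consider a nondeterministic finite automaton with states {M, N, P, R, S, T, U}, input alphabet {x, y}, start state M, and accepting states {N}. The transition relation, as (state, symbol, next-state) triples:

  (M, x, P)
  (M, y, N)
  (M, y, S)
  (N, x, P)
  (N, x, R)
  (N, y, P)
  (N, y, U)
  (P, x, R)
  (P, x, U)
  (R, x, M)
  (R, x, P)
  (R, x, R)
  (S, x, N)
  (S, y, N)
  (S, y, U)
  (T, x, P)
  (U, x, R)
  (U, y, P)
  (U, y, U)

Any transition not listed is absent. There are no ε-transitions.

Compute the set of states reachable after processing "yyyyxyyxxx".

{M, P, R, U}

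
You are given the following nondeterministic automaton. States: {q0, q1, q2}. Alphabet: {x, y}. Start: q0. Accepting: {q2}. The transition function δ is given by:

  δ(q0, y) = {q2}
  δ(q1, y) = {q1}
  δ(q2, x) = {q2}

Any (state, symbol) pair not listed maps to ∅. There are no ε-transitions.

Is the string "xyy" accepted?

No

Start in {q0}.
Read 'x': {q0} → ∅.
The set is empty and remains empty for the remaining 2 symbols.
The final set ∅ contains no accepting state.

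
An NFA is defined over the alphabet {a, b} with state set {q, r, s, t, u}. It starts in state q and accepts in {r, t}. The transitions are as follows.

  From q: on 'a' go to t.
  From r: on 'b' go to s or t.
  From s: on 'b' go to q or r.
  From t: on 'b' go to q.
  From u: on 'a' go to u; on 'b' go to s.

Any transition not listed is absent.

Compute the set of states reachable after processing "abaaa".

Start in {q}.
Read 'a': q→{t}; now {t}.
Read 'b': t→{q}; now {q}.
Read 'a': q→{t}; now {t}.
Read 'a': t→∅; now ∅.
The set is empty and remains empty for the remaining 1 symbol.

∅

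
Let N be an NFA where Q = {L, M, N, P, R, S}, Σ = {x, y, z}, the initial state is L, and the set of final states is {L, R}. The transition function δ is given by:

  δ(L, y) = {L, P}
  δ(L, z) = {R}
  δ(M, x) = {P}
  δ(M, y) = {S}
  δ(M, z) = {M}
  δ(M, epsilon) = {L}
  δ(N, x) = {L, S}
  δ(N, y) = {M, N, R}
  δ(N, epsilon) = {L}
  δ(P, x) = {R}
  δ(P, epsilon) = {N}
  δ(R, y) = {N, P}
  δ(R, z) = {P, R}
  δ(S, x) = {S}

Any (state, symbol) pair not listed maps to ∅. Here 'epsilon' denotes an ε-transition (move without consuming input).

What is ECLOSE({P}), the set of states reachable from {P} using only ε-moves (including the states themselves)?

Begin with {P}.
ε-move P → N; add N.
ε-move N → L; add L.

{L, N, P}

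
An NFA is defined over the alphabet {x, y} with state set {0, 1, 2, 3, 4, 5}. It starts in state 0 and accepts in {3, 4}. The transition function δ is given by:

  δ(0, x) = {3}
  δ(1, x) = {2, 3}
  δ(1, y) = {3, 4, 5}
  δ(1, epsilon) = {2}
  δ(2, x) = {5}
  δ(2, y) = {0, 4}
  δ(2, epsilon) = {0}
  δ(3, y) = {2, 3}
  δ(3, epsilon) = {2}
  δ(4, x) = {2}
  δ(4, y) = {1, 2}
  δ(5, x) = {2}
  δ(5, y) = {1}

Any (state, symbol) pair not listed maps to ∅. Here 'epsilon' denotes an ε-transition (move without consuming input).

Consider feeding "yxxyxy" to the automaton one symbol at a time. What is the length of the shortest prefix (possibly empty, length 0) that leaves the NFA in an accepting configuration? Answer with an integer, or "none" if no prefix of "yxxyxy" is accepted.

none

Start in {0}.
Read 'y': 0→∅; now ∅.
The set is empty and remains empty for the remaining 5 symbols.
No reachable set along the way intersects F.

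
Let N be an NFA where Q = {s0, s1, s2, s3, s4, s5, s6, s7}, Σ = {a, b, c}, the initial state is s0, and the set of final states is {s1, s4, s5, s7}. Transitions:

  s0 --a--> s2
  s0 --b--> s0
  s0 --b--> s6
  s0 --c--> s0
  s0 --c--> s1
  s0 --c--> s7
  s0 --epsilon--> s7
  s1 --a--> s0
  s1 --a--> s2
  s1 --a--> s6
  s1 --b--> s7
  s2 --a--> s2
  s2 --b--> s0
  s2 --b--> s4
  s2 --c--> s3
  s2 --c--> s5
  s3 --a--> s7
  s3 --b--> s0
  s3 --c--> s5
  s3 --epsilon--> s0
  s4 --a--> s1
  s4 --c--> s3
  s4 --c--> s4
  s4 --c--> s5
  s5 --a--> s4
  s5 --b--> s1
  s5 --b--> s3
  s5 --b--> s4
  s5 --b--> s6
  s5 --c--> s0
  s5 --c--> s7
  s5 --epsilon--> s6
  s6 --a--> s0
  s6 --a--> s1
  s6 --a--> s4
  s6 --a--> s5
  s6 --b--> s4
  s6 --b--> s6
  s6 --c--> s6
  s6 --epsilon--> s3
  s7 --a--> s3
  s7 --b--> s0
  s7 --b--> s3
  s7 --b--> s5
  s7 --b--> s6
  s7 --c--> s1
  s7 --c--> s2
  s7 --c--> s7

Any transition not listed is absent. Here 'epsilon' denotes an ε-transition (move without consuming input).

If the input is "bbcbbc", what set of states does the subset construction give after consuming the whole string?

Start: ε-closure({s0}) = {s0, s7}.
Read 'b': s0→{s0, s6}, s7→{s0, s3, s5, s6}; union {s0, s3, s5, s6}; ε-closure = {s0, s3, s5, s6, s7}.
Read 'b': s0→{s0, s6}, s3→{s0}, s5→{s1, s3, s4, s6}, s6→{s4, s6}, s7→{s0, s3, s5, s6}; union {s0, s1, s3, s4, s5, s6}; ε-closure = {s0, s1, s3, s4, s5, s6, s7}.
Read 'c': s0→{s0, s1, s7}, s1→∅, s3→{s5}, s4→{s3, s4, s5}, s5→{s0, s7}, s6→{s6}, s7→{s1, s2, s7}; now {s0, s1, s2, s3, s4, s5, s6, s7}.
Read 'b': s0→{s0, s6}, s1→{s7}, s2→{s0, s4}, s3→{s0}, s4→∅, s5→{s1, s3, s4, s6}, s6→{s4, s6}, s7→{s0, s3, s5, s6}; now {s0, s1, s3, s4, s5, s6, s7}.
Read 'b': s0→{s0, s6}, s1→{s7}, s3→{s0}, s4→∅, s5→{s1, s3, s4, s6}, s6→{s4, s6}, s7→{s0, s3, s5, s6}; now {s0, s1, s3, s4, s5, s6, s7}.
Read 'c': s0→{s0, s1, s7}, s1→∅, s3→{s5}, s4→{s3, s4, s5}, s5→{s0, s7}, s6→{s6}, s7→{s1, s2, s7}; now {s0, s1, s2, s3, s4, s5, s6, s7}.

{s0, s1, s2, s3, s4, s5, s6, s7}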